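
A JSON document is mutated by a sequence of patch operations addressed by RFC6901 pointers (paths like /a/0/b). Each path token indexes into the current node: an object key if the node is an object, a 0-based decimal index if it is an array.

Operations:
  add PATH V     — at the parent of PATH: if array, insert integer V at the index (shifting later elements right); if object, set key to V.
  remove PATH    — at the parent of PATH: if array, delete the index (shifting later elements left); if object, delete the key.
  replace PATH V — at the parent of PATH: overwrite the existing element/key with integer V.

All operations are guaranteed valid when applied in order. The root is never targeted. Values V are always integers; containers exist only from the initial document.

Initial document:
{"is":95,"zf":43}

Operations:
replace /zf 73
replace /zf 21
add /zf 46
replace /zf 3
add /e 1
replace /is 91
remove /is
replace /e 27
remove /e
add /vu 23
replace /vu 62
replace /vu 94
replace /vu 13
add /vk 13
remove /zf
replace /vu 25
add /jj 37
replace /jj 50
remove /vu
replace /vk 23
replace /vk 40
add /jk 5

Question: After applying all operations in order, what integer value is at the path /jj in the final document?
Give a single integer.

After op 1 (replace /zf 73): {"is":95,"zf":73}
After op 2 (replace /zf 21): {"is":95,"zf":21}
After op 3 (add /zf 46): {"is":95,"zf":46}
After op 4 (replace /zf 3): {"is":95,"zf":3}
After op 5 (add /e 1): {"e":1,"is":95,"zf":3}
After op 6 (replace /is 91): {"e":1,"is":91,"zf":3}
After op 7 (remove /is): {"e":1,"zf":3}
After op 8 (replace /e 27): {"e":27,"zf":3}
After op 9 (remove /e): {"zf":3}
After op 10 (add /vu 23): {"vu":23,"zf":3}
After op 11 (replace /vu 62): {"vu":62,"zf":3}
After op 12 (replace /vu 94): {"vu":94,"zf":3}
After op 13 (replace /vu 13): {"vu":13,"zf":3}
After op 14 (add /vk 13): {"vk":13,"vu":13,"zf":3}
After op 15 (remove /zf): {"vk":13,"vu":13}
After op 16 (replace /vu 25): {"vk":13,"vu":25}
After op 17 (add /jj 37): {"jj":37,"vk":13,"vu":25}
After op 18 (replace /jj 50): {"jj":50,"vk":13,"vu":25}
After op 19 (remove /vu): {"jj":50,"vk":13}
After op 20 (replace /vk 23): {"jj":50,"vk":23}
After op 21 (replace /vk 40): {"jj":50,"vk":40}
After op 22 (add /jk 5): {"jj":50,"jk":5,"vk":40}
Value at /jj: 50

Answer: 50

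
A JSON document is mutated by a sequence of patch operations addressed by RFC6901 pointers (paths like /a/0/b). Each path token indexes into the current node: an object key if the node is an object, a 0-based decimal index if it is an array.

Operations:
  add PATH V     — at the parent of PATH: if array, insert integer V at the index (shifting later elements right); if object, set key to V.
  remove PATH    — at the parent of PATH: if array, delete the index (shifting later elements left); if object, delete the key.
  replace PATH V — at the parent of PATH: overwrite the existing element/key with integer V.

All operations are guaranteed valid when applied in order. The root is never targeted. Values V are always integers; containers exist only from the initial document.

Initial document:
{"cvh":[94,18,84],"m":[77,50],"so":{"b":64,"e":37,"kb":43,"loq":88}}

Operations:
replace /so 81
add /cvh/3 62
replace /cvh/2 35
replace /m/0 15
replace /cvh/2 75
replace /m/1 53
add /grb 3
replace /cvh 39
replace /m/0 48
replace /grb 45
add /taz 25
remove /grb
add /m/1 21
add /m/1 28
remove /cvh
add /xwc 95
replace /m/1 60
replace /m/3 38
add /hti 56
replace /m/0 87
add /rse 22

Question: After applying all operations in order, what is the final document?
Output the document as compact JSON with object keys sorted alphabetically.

Answer: {"hti":56,"m":[87,60,21,38],"rse":22,"so":81,"taz":25,"xwc":95}

Derivation:
After op 1 (replace /so 81): {"cvh":[94,18,84],"m":[77,50],"so":81}
After op 2 (add /cvh/3 62): {"cvh":[94,18,84,62],"m":[77,50],"so":81}
After op 3 (replace /cvh/2 35): {"cvh":[94,18,35,62],"m":[77,50],"so":81}
After op 4 (replace /m/0 15): {"cvh":[94,18,35,62],"m":[15,50],"so":81}
After op 5 (replace /cvh/2 75): {"cvh":[94,18,75,62],"m":[15,50],"so":81}
After op 6 (replace /m/1 53): {"cvh":[94,18,75,62],"m":[15,53],"so":81}
After op 7 (add /grb 3): {"cvh":[94,18,75,62],"grb":3,"m":[15,53],"so":81}
After op 8 (replace /cvh 39): {"cvh":39,"grb":3,"m":[15,53],"so":81}
After op 9 (replace /m/0 48): {"cvh":39,"grb":3,"m":[48,53],"so":81}
After op 10 (replace /grb 45): {"cvh":39,"grb":45,"m":[48,53],"so":81}
After op 11 (add /taz 25): {"cvh":39,"grb":45,"m":[48,53],"so":81,"taz":25}
After op 12 (remove /grb): {"cvh":39,"m":[48,53],"so":81,"taz":25}
After op 13 (add /m/1 21): {"cvh":39,"m":[48,21,53],"so":81,"taz":25}
After op 14 (add /m/1 28): {"cvh":39,"m":[48,28,21,53],"so":81,"taz":25}
After op 15 (remove /cvh): {"m":[48,28,21,53],"so":81,"taz":25}
After op 16 (add /xwc 95): {"m":[48,28,21,53],"so":81,"taz":25,"xwc":95}
After op 17 (replace /m/1 60): {"m":[48,60,21,53],"so":81,"taz":25,"xwc":95}
After op 18 (replace /m/3 38): {"m":[48,60,21,38],"so":81,"taz":25,"xwc":95}
After op 19 (add /hti 56): {"hti":56,"m":[48,60,21,38],"so":81,"taz":25,"xwc":95}
After op 20 (replace /m/0 87): {"hti":56,"m":[87,60,21,38],"so":81,"taz":25,"xwc":95}
After op 21 (add /rse 22): {"hti":56,"m":[87,60,21,38],"rse":22,"so":81,"taz":25,"xwc":95}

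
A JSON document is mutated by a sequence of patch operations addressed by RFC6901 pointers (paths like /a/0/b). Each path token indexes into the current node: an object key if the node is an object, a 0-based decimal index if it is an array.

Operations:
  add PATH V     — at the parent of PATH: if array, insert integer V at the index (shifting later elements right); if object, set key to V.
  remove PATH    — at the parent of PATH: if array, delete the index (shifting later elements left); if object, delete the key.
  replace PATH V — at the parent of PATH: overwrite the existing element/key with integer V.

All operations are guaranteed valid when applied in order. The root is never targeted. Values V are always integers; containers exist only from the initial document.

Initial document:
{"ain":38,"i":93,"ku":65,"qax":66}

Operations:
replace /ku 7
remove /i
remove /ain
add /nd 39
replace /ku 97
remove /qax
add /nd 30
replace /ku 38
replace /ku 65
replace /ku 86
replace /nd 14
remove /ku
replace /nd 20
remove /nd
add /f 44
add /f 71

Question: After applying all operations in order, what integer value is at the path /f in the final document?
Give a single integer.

Answer: 71

Derivation:
After op 1 (replace /ku 7): {"ain":38,"i":93,"ku":7,"qax":66}
After op 2 (remove /i): {"ain":38,"ku":7,"qax":66}
After op 3 (remove /ain): {"ku":7,"qax":66}
After op 4 (add /nd 39): {"ku":7,"nd":39,"qax":66}
After op 5 (replace /ku 97): {"ku":97,"nd":39,"qax":66}
After op 6 (remove /qax): {"ku":97,"nd":39}
After op 7 (add /nd 30): {"ku":97,"nd":30}
After op 8 (replace /ku 38): {"ku":38,"nd":30}
After op 9 (replace /ku 65): {"ku":65,"nd":30}
After op 10 (replace /ku 86): {"ku":86,"nd":30}
After op 11 (replace /nd 14): {"ku":86,"nd":14}
After op 12 (remove /ku): {"nd":14}
After op 13 (replace /nd 20): {"nd":20}
After op 14 (remove /nd): {}
After op 15 (add /f 44): {"f":44}
After op 16 (add /f 71): {"f":71}
Value at /f: 71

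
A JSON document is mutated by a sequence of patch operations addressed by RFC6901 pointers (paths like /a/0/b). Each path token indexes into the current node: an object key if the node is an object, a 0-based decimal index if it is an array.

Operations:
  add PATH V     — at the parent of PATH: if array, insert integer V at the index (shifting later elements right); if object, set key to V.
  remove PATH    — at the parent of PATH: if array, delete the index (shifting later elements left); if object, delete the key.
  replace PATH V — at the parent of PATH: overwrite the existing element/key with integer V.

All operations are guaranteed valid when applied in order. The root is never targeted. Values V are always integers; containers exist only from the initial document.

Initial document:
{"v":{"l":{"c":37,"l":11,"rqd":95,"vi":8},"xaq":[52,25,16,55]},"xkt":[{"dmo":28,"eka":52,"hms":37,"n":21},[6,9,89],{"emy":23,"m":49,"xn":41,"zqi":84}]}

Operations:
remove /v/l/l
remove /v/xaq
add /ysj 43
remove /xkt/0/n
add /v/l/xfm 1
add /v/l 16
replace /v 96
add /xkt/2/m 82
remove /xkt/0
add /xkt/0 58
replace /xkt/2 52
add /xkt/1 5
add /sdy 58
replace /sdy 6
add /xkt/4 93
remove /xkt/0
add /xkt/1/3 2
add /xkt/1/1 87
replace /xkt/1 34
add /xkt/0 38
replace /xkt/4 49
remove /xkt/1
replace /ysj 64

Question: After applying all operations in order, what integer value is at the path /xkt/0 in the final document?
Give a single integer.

Answer: 38

Derivation:
After op 1 (remove /v/l/l): {"v":{"l":{"c":37,"rqd":95,"vi":8},"xaq":[52,25,16,55]},"xkt":[{"dmo":28,"eka":52,"hms":37,"n":21},[6,9,89],{"emy":23,"m":49,"xn":41,"zqi":84}]}
After op 2 (remove /v/xaq): {"v":{"l":{"c":37,"rqd":95,"vi":8}},"xkt":[{"dmo":28,"eka":52,"hms":37,"n":21},[6,9,89],{"emy":23,"m":49,"xn":41,"zqi":84}]}
After op 3 (add /ysj 43): {"v":{"l":{"c":37,"rqd":95,"vi":8}},"xkt":[{"dmo":28,"eka":52,"hms":37,"n":21},[6,9,89],{"emy":23,"m":49,"xn":41,"zqi":84}],"ysj":43}
After op 4 (remove /xkt/0/n): {"v":{"l":{"c":37,"rqd":95,"vi":8}},"xkt":[{"dmo":28,"eka":52,"hms":37},[6,9,89],{"emy":23,"m":49,"xn":41,"zqi":84}],"ysj":43}
After op 5 (add /v/l/xfm 1): {"v":{"l":{"c":37,"rqd":95,"vi":8,"xfm":1}},"xkt":[{"dmo":28,"eka":52,"hms":37},[6,9,89],{"emy":23,"m":49,"xn":41,"zqi":84}],"ysj":43}
After op 6 (add /v/l 16): {"v":{"l":16},"xkt":[{"dmo":28,"eka":52,"hms":37},[6,9,89],{"emy":23,"m":49,"xn":41,"zqi":84}],"ysj":43}
After op 7 (replace /v 96): {"v":96,"xkt":[{"dmo":28,"eka":52,"hms":37},[6,9,89],{"emy":23,"m":49,"xn":41,"zqi":84}],"ysj":43}
After op 8 (add /xkt/2/m 82): {"v":96,"xkt":[{"dmo":28,"eka":52,"hms":37},[6,9,89],{"emy":23,"m":82,"xn":41,"zqi":84}],"ysj":43}
After op 9 (remove /xkt/0): {"v":96,"xkt":[[6,9,89],{"emy":23,"m":82,"xn":41,"zqi":84}],"ysj":43}
After op 10 (add /xkt/0 58): {"v":96,"xkt":[58,[6,9,89],{"emy":23,"m":82,"xn":41,"zqi":84}],"ysj":43}
After op 11 (replace /xkt/2 52): {"v":96,"xkt":[58,[6,9,89],52],"ysj":43}
After op 12 (add /xkt/1 5): {"v":96,"xkt":[58,5,[6,9,89],52],"ysj":43}
After op 13 (add /sdy 58): {"sdy":58,"v":96,"xkt":[58,5,[6,9,89],52],"ysj":43}
After op 14 (replace /sdy 6): {"sdy":6,"v":96,"xkt":[58,5,[6,9,89],52],"ysj":43}
After op 15 (add /xkt/4 93): {"sdy":6,"v":96,"xkt":[58,5,[6,9,89],52,93],"ysj":43}
After op 16 (remove /xkt/0): {"sdy":6,"v":96,"xkt":[5,[6,9,89],52,93],"ysj":43}
After op 17 (add /xkt/1/3 2): {"sdy":6,"v":96,"xkt":[5,[6,9,89,2],52,93],"ysj":43}
After op 18 (add /xkt/1/1 87): {"sdy":6,"v":96,"xkt":[5,[6,87,9,89,2],52,93],"ysj":43}
After op 19 (replace /xkt/1 34): {"sdy":6,"v":96,"xkt":[5,34,52,93],"ysj":43}
After op 20 (add /xkt/0 38): {"sdy":6,"v":96,"xkt":[38,5,34,52,93],"ysj":43}
After op 21 (replace /xkt/4 49): {"sdy":6,"v":96,"xkt":[38,5,34,52,49],"ysj":43}
After op 22 (remove /xkt/1): {"sdy":6,"v":96,"xkt":[38,34,52,49],"ysj":43}
After op 23 (replace /ysj 64): {"sdy":6,"v":96,"xkt":[38,34,52,49],"ysj":64}
Value at /xkt/0: 38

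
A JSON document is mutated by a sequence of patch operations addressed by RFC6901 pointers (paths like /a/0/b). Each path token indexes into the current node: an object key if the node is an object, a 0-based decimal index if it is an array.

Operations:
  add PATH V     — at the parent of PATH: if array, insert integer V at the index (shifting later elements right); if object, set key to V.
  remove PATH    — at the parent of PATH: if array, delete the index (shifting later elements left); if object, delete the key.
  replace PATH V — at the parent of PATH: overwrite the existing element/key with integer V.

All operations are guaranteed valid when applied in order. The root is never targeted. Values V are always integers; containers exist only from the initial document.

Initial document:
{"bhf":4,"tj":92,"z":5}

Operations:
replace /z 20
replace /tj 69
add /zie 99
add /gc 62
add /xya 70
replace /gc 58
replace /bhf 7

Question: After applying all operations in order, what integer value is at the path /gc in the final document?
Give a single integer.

Answer: 58

Derivation:
After op 1 (replace /z 20): {"bhf":4,"tj":92,"z":20}
After op 2 (replace /tj 69): {"bhf":4,"tj":69,"z":20}
After op 3 (add /zie 99): {"bhf":4,"tj":69,"z":20,"zie":99}
After op 4 (add /gc 62): {"bhf":4,"gc":62,"tj":69,"z":20,"zie":99}
After op 5 (add /xya 70): {"bhf":4,"gc":62,"tj":69,"xya":70,"z":20,"zie":99}
After op 6 (replace /gc 58): {"bhf":4,"gc":58,"tj":69,"xya":70,"z":20,"zie":99}
After op 7 (replace /bhf 7): {"bhf":7,"gc":58,"tj":69,"xya":70,"z":20,"zie":99}
Value at /gc: 58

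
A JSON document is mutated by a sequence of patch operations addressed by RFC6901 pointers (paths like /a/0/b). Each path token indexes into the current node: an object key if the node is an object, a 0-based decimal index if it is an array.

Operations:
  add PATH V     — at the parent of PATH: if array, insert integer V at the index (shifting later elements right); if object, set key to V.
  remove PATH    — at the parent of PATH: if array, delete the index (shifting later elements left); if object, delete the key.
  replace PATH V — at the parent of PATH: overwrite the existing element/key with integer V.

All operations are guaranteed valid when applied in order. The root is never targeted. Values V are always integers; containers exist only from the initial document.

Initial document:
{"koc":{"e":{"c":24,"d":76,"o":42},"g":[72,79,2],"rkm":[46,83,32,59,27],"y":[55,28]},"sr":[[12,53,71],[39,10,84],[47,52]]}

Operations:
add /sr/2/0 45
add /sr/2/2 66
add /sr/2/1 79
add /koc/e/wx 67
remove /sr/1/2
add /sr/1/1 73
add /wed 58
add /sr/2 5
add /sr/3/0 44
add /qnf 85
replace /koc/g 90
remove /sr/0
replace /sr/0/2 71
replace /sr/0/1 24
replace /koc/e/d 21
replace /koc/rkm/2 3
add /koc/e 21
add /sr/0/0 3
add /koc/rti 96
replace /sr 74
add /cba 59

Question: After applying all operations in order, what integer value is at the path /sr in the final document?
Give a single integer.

Answer: 74

Derivation:
After op 1 (add /sr/2/0 45): {"koc":{"e":{"c":24,"d":76,"o":42},"g":[72,79,2],"rkm":[46,83,32,59,27],"y":[55,28]},"sr":[[12,53,71],[39,10,84],[45,47,52]]}
After op 2 (add /sr/2/2 66): {"koc":{"e":{"c":24,"d":76,"o":42},"g":[72,79,2],"rkm":[46,83,32,59,27],"y":[55,28]},"sr":[[12,53,71],[39,10,84],[45,47,66,52]]}
After op 3 (add /sr/2/1 79): {"koc":{"e":{"c":24,"d":76,"o":42},"g":[72,79,2],"rkm":[46,83,32,59,27],"y":[55,28]},"sr":[[12,53,71],[39,10,84],[45,79,47,66,52]]}
After op 4 (add /koc/e/wx 67): {"koc":{"e":{"c":24,"d":76,"o":42,"wx":67},"g":[72,79,2],"rkm":[46,83,32,59,27],"y":[55,28]},"sr":[[12,53,71],[39,10,84],[45,79,47,66,52]]}
After op 5 (remove /sr/1/2): {"koc":{"e":{"c":24,"d":76,"o":42,"wx":67},"g":[72,79,2],"rkm":[46,83,32,59,27],"y":[55,28]},"sr":[[12,53,71],[39,10],[45,79,47,66,52]]}
After op 6 (add /sr/1/1 73): {"koc":{"e":{"c":24,"d":76,"o":42,"wx":67},"g":[72,79,2],"rkm":[46,83,32,59,27],"y":[55,28]},"sr":[[12,53,71],[39,73,10],[45,79,47,66,52]]}
After op 7 (add /wed 58): {"koc":{"e":{"c":24,"d":76,"o":42,"wx":67},"g":[72,79,2],"rkm":[46,83,32,59,27],"y":[55,28]},"sr":[[12,53,71],[39,73,10],[45,79,47,66,52]],"wed":58}
After op 8 (add /sr/2 5): {"koc":{"e":{"c":24,"d":76,"o":42,"wx":67},"g":[72,79,2],"rkm":[46,83,32,59,27],"y":[55,28]},"sr":[[12,53,71],[39,73,10],5,[45,79,47,66,52]],"wed":58}
After op 9 (add /sr/3/0 44): {"koc":{"e":{"c":24,"d":76,"o":42,"wx":67},"g":[72,79,2],"rkm":[46,83,32,59,27],"y":[55,28]},"sr":[[12,53,71],[39,73,10],5,[44,45,79,47,66,52]],"wed":58}
After op 10 (add /qnf 85): {"koc":{"e":{"c":24,"d":76,"o":42,"wx":67},"g":[72,79,2],"rkm":[46,83,32,59,27],"y":[55,28]},"qnf":85,"sr":[[12,53,71],[39,73,10],5,[44,45,79,47,66,52]],"wed":58}
After op 11 (replace /koc/g 90): {"koc":{"e":{"c":24,"d":76,"o":42,"wx":67},"g":90,"rkm":[46,83,32,59,27],"y":[55,28]},"qnf":85,"sr":[[12,53,71],[39,73,10],5,[44,45,79,47,66,52]],"wed":58}
After op 12 (remove /sr/0): {"koc":{"e":{"c":24,"d":76,"o":42,"wx":67},"g":90,"rkm":[46,83,32,59,27],"y":[55,28]},"qnf":85,"sr":[[39,73,10],5,[44,45,79,47,66,52]],"wed":58}
After op 13 (replace /sr/0/2 71): {"koc":{"e":{"c":24,"d":76,"o":42,"wx":67},"g":90,"rkm":[46,83,32,59,27],"y":[55,28]},"qnf":85,"sr":[[39,73,71],5,[44,45,79,47,66,52]],"wed":58}
After op 14 (replace /sr/0/1 24): {"koc":{"e":{"c":24,"d":76,"o":42,"wx":67},"g":90,"rkm":[46,83,32,59,27],"y":[55,28]},"qnf":85,"sr":[[39,24,71],5,[44,45,79,47,66,52]],"wed":58}
After op 15 (replace /koc/e/d 21): {"koc":{"e":{"c":24,"d":21,"o":42,"wx":67},"g":90,"rkm":[46,83,32,59,27],"y":[55,28]},"qnf":85,"sr":[[39,24,71],5,[44,45,79,47,66,52]],"wed":58}
After op 16 (replace /koc/rkm/2 3): {"koc":{"e":{"c":24,"d":21,"o":42,"wx":67},"g":90,"rkm":[46,83,3,59,27],"y":[55,28]},"qnf":85,"sr":[[39,24,71],5,[44,45,79,47,66,52]],"wed":58}
After op 17 (add /koc/e 21): {"koc":{"e":21,"g":90,"rkm":[46,83,3,59,27],"y":[55,28]},"qnf":85,"sr":[[39,24,71],5,[44,45,79,47,66,52]],"wed":58}
After op 18 (add /sr/0/0 3): {"koc":{"e":21,"g":90,"rkm":[46,83,3,59,27],"y":[55,28]},"qnf":85,"sr":[[3,39,24,71],5,[44,45,79,47,66,52]],"wed":58}
After op 19 (add /koc/rti 96): {"koc":{"e":21,"g":90,"rkm":[46,83,3,59,27],"rti":96,"y":[55,28]},"qnf":85,"sr":[[3,39,24,71],5,[44,45,79,47,66,52]],"wed":58}
After op 20 (replace /sr 74): {"koc":{"e":21,"g":90,"rkm":[46,83,3,59,27],"rti":96,"y":[55,28]},"qnf":85,"sr":74,"wed":58}
After op 21 (add /cba 59): {"cba":59,"koc":{"e":21,"g":90,"rkm":[46,83,3,59,27],"rti":96,"y":[55,28]},"qnf":85,"sr":74,"wed":58}
Value at /sr: 74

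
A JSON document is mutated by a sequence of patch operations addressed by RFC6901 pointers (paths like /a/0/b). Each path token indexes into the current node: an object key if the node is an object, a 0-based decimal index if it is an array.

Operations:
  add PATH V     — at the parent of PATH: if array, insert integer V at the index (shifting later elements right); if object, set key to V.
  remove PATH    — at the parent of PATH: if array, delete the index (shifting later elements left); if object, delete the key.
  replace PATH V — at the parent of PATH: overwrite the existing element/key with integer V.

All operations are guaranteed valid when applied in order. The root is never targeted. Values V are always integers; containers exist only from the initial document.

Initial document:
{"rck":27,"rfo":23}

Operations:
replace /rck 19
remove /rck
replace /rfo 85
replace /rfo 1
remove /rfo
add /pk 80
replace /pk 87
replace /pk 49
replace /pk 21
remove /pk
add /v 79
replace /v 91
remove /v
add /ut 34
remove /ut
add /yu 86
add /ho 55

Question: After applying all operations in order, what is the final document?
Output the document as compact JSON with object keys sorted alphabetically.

After op 1 (replace /rck 19): {"rck":19,"rfo":23}
After op 2 (remove /rck): {"rfo":23}
After op 3 (replace /rfo 85): {"rfo":85}
After op 4 (replace /rfo 1): {"rfo":1}
After op 5 (remove /rfo): {}
After op 6 (add /pk 80): {"pk":80}
After op 7 (replace /pk 87): {"pk":87}
After op 8 (replace /pk 49): {"pk":49}
After op 9 (replace /pk 21): {"pk":21}
After op 10 (remove /pk): {}
After op 11 (add /v 79): {"v":79}
After op 12 (replace /v 91): {"v":91}
After op 13 (remove /v): {}
After op 14 (add /ut 34): {"ut":34}
After op 15 (remove /ut): {}
After op 16 (add /yu 86): {"yu":86}
After op 17 (add /ho 55): {"ho":55,"yu":86}

Answer: {"ho":55,"yu":86}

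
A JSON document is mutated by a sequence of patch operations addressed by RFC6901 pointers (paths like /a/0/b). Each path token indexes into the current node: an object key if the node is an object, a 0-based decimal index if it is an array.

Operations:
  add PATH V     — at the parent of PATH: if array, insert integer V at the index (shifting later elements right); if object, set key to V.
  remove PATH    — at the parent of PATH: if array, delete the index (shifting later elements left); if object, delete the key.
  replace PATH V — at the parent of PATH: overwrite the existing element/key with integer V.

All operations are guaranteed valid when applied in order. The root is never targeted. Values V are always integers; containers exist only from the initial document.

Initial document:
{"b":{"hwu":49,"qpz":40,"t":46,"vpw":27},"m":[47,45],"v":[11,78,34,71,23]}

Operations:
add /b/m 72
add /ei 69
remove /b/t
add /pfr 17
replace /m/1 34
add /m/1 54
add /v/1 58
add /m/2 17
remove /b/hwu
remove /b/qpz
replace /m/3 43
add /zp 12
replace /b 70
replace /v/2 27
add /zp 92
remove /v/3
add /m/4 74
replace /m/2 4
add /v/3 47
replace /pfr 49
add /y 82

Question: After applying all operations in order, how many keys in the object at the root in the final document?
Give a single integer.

Answer: 7

Derivation:
After op 1 (add /b/m 72): {"b":{"hwu":49,"m":72,"qpz":40,"t":46,"vpw":27},"m":[47,45],"v":[11,78,34,71,23]}
After op 2 (add /ei 69): {"b":{"hwu":49,"m":72,"qpz":40,"t":46,"vpw":27},"ei":69,"m":[47,45],"v":[11,78,34,71,23]}
After op 3 (remove /b/t): {"b":{"hwu":49,"m":72,"qpz":40,"vpw":27},"ei":69,"m":[47,45],"v":[11,78,34,71,23]}
After op 4 (add /pfr 17): {"b":{"hwu":49,"m":72,"qpz":40,"vpw":27},"ei":69,"m":[47,45],"pfr":17,"v":[11,78,34,71,23]}
After op 5 (replace /m/1 34): {"b":{"hwu":49,"m":72,"qpz":40,"vpw":27},"ei":69,"m":[47,34],"pfr":17,"v":[11,78,34,71,23]}
After op 6 (add /m/1 54): {"b":{"hwu":49,"m":72,"qpz":40,"vpw":27},"ei":69,"m":[47,54,34],"pfr":17,"v":[11,78,34,71,23]}
After op 7 (add /v/1 58): {"b":{"hwu":49,"m":72,"qpz":40,"vpw":27},"ei":69,"m":[47,54,34],"pfr":17,"v":[11,58,78,34,71,23]}
After op 8 (add /m/2 17): {"b":{"hwu":49,"m":72,"qpz":40,"vpw":27},"ei":69,"m":[47,54,17,34],"pfr":17,"v":[11,58,78,34,71,23]}
After op 9 (remove /b/hwu): {"b":{"m":72,"qpz":40,"vpw":27},"ei":69,"m":[47,54,17,34],"pfr":17,"v":[11,58,78,34,71,23]}
After op 10 (remove /b/qpz): {"b":{"m":72,"vpw":27},"ei":69,"m":[47,54,17,34],"pfr":17,"v":[11,58,78,34,71,23]}
After op 11 (replace /m/3 43): {"b":{"m":72,"vpw":27},"ei":69,"m":[47,54,17,43],"pfr":17,"v":[11,58,78,34,71,23]}
After op 12 (add /zp 12): {"b":{"m":72,"vpw":27},"ei":69,"m":[47,54,17,43],"pfr":17,"v":[11,58,78,34,71,23],"zp":12}
After op 13 (replace /b 70): {"b":70,"ei":69,"m":[47,54,17,43],"pfr":17,"v":[11,58,78,34,71,23],"zp":12}
After op 14 (replace /v/2 27): {"b":70,"ei":69,"m":[47,54,17,43],"pfr":17,"v":[11,58,27,34,71,23],"zp":12}
After op 15 (add /zp 92): {"b":70,"ei":69,"m":[47,54,17,43],"pfr":17,"v":[11,58,27,34,71,23],"zp":92}
After op 16 (remove /v/3): {"b":70,"ei":69,"m":[47,54,17,43],"pfr":17,"v":[11,58,27,71,23],"zp":92}
After op 17 (add /m/4 74): {"b":70,"ei":69,"m":[47,54,17,43,74],"pfr":17,"v":[11,58,27,71,23],"zp":92}
After op 18 (replace /m/2 4): {"b":70,"ei":69,"m":[47,54,4,43,74],"pfr":17,"v":[11,58,27,71,23],"zp":92}
After op 19 (add /v/3 47): {"b":70,"ei":69,"m":[47,54,4,43,74],"pfr":17,"v":[11,58,27,47,71,23],"zp":92}
After op 20 (replace /pfr 49): {"b":70,"ei":69,"m":[47,54,4,43,74],"pfr":49,"v":[11,58,27,47,71,23],"zp":92}
After op 21 (add /y 82): {"b":70,"ei":69,"m":[47,54,4,43,74],"pfr":49,"v":[11,58,27,47,71,23],"y":82,"zp":92}
Size at the root: 7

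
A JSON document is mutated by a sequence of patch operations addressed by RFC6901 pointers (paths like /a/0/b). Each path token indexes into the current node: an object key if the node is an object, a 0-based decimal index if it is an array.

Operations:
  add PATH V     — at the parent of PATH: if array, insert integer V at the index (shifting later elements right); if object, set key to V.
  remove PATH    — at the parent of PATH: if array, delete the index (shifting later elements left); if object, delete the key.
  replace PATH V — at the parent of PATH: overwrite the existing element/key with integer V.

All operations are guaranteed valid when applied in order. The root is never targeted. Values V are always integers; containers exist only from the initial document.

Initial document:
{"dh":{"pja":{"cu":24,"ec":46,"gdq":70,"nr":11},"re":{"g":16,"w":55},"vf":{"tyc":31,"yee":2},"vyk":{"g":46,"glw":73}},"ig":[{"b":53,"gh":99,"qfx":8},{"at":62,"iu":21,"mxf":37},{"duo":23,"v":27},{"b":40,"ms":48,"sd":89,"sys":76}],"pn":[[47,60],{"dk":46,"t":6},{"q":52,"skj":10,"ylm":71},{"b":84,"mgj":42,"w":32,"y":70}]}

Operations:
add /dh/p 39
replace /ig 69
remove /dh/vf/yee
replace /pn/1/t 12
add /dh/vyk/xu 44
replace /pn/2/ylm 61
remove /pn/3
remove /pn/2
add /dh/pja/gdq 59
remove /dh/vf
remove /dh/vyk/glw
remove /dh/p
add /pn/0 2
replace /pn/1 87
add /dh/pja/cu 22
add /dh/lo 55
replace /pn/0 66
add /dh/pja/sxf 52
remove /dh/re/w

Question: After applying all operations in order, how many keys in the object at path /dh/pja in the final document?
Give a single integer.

After op 1 (add /dh/p 39): {"dh":{"p":39,"pja":{"cu":24,"ec":46,"gdq":70,"nr":11},"re":{"g":16,"w":55},"vf":{"tyc":31,"yee":2},"vyk":{"g":46,"glw":73}},"ig":[{"b":53,"gh":99,"qfx":8},{"at":62,"iu":21,"mxf":37},{"duo":23,"v":27},{"b":40,"ms":48,"sd":89,"sys":76}],"pn":[[47,60],{"dk":46,"t":6},{"q":52,"skj":10,"ylm":71},{"b":84,"mgj":42,"w":32,"y":70}]}
After op 2 (replace /ig 69): {"dh":{"p":39,"pja":{"cu":24,"ec":46,"gdq":70,"nr":11},"re":{"g":16,"w":55},"vf":{"tyc":31,"yee":2},"vyk":{"g":46,"glw":73}},"ig":69,"pn":[[47,60],{"dk":46,"t":6},{"q":52,"skj":10,"ylm":71},{"b":84,"mgj":42,"w":32,"y":70}]}
After op 3 (remove /dh/vf/yee): {"dh":{"p":39,"pja":{"cu":24,"ec":46,"gdq":70,"nr":11},"re":{"g":16,"w":55},"vf":{"tyc":31},"vyk":{"g":46,"glw":73}},"ig":69,"pn":[[47,60],{"dk":46,"t":6},{"q":52,"skj":10,"ylm":71},{"b":84,"mgj":42,"w":32,"y":70}]}
After op 4 (replace /pn/1/t 12): {"dh":{"p":39,"pja":{"cu":24,"ec":46,"gdq":70,"nr":11},"re":{"g":16,"w":55},"vf":{"tyc":31},"vyk":{"g":46,"glw":73}},"ig":69,"pn":[[47,60],{"dk":46,"t":12},{"q":52,"skj":10,"ylm":71},{"b":84,"mgj":42,"w":32,"y":70}]}
After op 5 (add /dh/vyk/xu 44): {"dh":{"p":39,"pja":{"cu":24,"ec":46,"gdq":70,"nr":11},"re":{"g":16,"w":55},"vf":{"tyc":31},"vyk":{"g":46,"glw":73,"xu":44}},"ig":69,"pn":[[47,60],{"dk":46,"t":12},{"q":52,"skj":10,"ylm":71},{"b":84,"mgj":42,"w":32,"y":70}]}
After op 6 (replace /pn/2/ylm 61): {"dh":{"p":39,"pja":{"cu":24,"ec":46,"gdq":70,"nr":11},"re":{"g":16,"w":55},"vf":{"tyc":31},"vyk":{"g":46,"glw":73,"xu":44}},"ig":69,"pn":[[47,60],{"dk":46,"t":12},{"q":52,"skj":10,"ylm":61},{"b":84,"mgj":42,"w":32,"y":70}]}
After op 7 (remove /pn/3): {"dh":{"p":39,"pja":{"cu":24,"ec":46,"gdq":70,"nr":11},"re":{"g":16,"w":55},"vf":{"tyc":31},"vyk":{"g":46,"glw":73,"xu":44}},"ig":69,"pn":[[47,60],{"dk":46,"t":12},{"q":52,"skj":10,"ylm":61}]}
After op 8 (remove /pn/2): {"dh":{"p":39,"pja":{"cu":24,"ec":46,"gdq":70,"nr":11},"re":{"g":16,"w":55},"vf":{"tyc":31},"vyk":{"g":46,"glw":73,"xu":44}},"ig":69,"pn":[[47,60],{"dk":46,"t":12}]}
After op 9 (add /dh/pja/gdq 59): {"dh":{"p":39,"pja":{"cu":24,"ec":46,"gdq":59,"nr":11},"re":{"g":16,"w":55},"vf":{"tyc":31},"vyk":{"g":46,"glw":73,"xu":44}},"ig":69,"pn":[[47,60],{"dk":46,"t":12}]}
After op 10 (remove /dh/vf): {"dh":{"p":39,"pja":{"cu":24,"ec":46,"gdq":59,"nr":11},"re":{"g":16,"w":55},"vyk":{"g":46,"glw":73,"xu":44}},"ig":69,"pn":[[47,60],{"dk":46,"t":12}]}
After op 11 (remove /dh/vyk/glw): {"dh":{"p":39,"pja":{"cu":24,"ec":46,"gdq":59,"nr":11},"re":{"g":16,"w":55},"vyk":{"g":46,"xu":44}},"ig":69,"pn":[[47,60],{"dk":46,"t":12}]}
After op 12 (remove /dh/p): {"dh":{"pja":{"cu":24,"ec":46,"gdq":59,"nr":11},"re":{"g":16,"w":55},"vyk":{"g":46,"xu":44}},"ig":69,"pn":[[47,60],{"dk":46,"t":12}]}
After op 13 (add /pn/0 2): {"dh":{"pja":{"cu":24,"ec":46,"gdq":59,"nr":11},"re":{"g":16,"w":55},"vyk":{"g":46,"xu":44}},"ig":69,"pn":[2,[47,60],{"dk":46,"t":12}]}
After op 14 (replace /pn/1 87): {"dh":{"pja":{"cu":24,"ec":46,"gdq":59,"nr":11},"re":{"g":16,"w":55},"vyk":{"g":46,"xu":44}},"ig":69,"pn":[2,87,{"dk":46,"t":12}]}
After op 15 (add /dh/pja/cu 22): {"dh":{"pja":{"cu":22,"ec":46,"gdq":59,"nr":11},"re":{"g":16,"w":55},"vyk":{"g":46,"xu":44}},"ig":69,"pn":[2,87,{"dk":46,"t":12}]}
After op 16 (add /dh/lo 55): {"dh":{"lo":55,"pja":{"cu":22,"ec":46,"gdq":59,"nr":11},"re":{"g":16,"w":55},"vyk":{"g":46,"xu":44}},"ig":69,"pn":[2,87,{"dk":46,"t":12}]}
After op 17 (replace /pn/0 66): {"dh":{"lo":55,"pja":{"cu":22,"ec":46,"gdq":59,"nr":11},"re":{"g":16,"w":55},"vyk":{"g":46,"xu":44}},"ig":69,"pn":[66,87,{"dk":46,"t":12}]}
After op 18 (add /dh/pja/sxf 52): {"dh":{"lo":55,"pja":{"cu":22,"ec":46,"gdq":59,"nr":11,"sxf":52},"re":{"g":16,"w":55},"vyk":{"g":46,"xu":44}},"ig":69,"pn":[66,87,{"dk":46,"t":12}]}
After op 19 (remove /dh/re/w): {"dh":{"lo":55,"pja":{"cu":22,"ec":46,"gdq":59,"nr":11,"sxf":52},"re":{"g":16},"vyk":{"g":46,"xu":44}},"ig":69,"pn":[66,87,{"dk":46,"t":12}]}
Size at path /dh/pja: 5

Answer: 5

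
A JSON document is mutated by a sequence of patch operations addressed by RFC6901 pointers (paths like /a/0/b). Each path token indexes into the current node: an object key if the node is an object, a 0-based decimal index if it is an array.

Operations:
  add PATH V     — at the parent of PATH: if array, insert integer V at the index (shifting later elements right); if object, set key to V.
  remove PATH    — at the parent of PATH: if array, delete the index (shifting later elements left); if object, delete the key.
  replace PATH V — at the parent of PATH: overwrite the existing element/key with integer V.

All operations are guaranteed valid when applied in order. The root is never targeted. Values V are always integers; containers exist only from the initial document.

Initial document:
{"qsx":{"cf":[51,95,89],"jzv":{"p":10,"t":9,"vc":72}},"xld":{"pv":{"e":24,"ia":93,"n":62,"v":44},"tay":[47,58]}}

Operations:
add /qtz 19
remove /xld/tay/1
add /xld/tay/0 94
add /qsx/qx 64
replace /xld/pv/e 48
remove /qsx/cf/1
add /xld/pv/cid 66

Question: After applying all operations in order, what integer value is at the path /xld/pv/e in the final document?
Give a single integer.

After op 1 (add /qtz 19): {"qsx":{"cf":[51,95,89],"jzv":{"p":10,"t":9,"vc":72}},"qtz":19,"xld":{"pv":{"e":24,"ia":93,"n":62,"v":44},"tay":[47,58]}}
After op 2 (remove /xld/tay/1): {"qsx":{"cf":[51,95,89],"jzv":{"p":10,"t":9,"vc":72}},"qtz":19,"xld":{"pv":{"e":24,"ia":93,"n":62,"v":44},"tay":[47]}}
After op 3 (add /xld/tay/0 94): {"qsx":{"cf":[51,95,89],"jzv":{"p":10,"t":9,"vc":72}},"qtz":19,"xld":{"pv":{"e":24,"ia":93,"n":62,"v":44},"tay":[94,47]}}
After op 4 (add /qsx/qx 64): {"qsx":{"cf":[51,95,89],"jzv":{"p":10,"t":9,"vc":72},"qx":64},"qtz":19,"xld":{"pv":{"e":24,"ia":93,"n":62,"v":44},"tay":[94,47]}}
After op 5 (replace /xld/pv/e 48): {"qsx":{"cf":[51,95,89],"jzv":{"p":10,"t":9,"vc":72},"qx":64},"qtz":19,"xld":{"pv":{"e":48,"ia":93,"n":62,"v":44},"tay":[94,47]}}
After op 6 (remove /qsx/cf/1): {"qsx":{"cf":[51,89],"jzv":{"p":10,"t":9,"vc":72},"qx":64},"qtz":19,"xld":{"pv":{"e":48,"ia":93,"n":62,"v":44},"tay":[94,47]}}
After op 7 (add /xld/pv/cid 66): {"qsx":{"cf":[51,89],"jzv":{"p":10,"t":9,"vc":72},"qx":64},"qtz":19,"xld":{"pv":{"cid":66,"e":48,"ia":93,"n":62,"v":44},"tay":[94,47]}}
Value at /xld/pv/e: 48

Answer: 48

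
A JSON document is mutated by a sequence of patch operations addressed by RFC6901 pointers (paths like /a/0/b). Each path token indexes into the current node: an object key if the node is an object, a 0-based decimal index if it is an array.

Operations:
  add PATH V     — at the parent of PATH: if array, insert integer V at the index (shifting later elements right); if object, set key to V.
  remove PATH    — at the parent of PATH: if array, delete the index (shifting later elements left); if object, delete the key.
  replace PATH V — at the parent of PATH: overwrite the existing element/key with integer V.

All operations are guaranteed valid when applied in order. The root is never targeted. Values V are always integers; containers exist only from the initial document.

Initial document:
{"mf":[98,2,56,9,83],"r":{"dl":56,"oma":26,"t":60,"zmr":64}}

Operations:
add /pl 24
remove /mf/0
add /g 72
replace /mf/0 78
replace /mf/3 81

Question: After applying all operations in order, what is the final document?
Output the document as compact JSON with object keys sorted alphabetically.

Answer: {"g":72,"mf":[78,56,9,81],"pl":24,"r":{"dl":56,"oma":26,"t":60,"zmr":64}}

Derivation:
After op 1 (add /pl 24): {"mf":[98,2,56,9,83],"pl":24,"r":{"dl":56,"oma":26,"t":60,"zmr":64}}
After op 2 (remove /mf/0): {"mf":[2,56,9,83],"pl":24,"r":{"dl":56,"oma":26,"t":60,"zmr":64}}
After op 3 (add /g 72): {"g":72,"mf":[2,56,9,83],"pl":24,"r":{"dl":56,"oma":26,"t":60,"zmr":64}}
After op 4 (replace /mf/0 78): {"g":72,"mf":[78,56,9,83],"pl":24,"r":{"dl":56,"oma":26,"t":60,"zmr":64}}
After op 5 (replace /mf/3 81): {"g":72,"mf":[78,56,9,81],"pl":24,"r":{"dl":56,"oma":26,"t":60,"zmr":64}}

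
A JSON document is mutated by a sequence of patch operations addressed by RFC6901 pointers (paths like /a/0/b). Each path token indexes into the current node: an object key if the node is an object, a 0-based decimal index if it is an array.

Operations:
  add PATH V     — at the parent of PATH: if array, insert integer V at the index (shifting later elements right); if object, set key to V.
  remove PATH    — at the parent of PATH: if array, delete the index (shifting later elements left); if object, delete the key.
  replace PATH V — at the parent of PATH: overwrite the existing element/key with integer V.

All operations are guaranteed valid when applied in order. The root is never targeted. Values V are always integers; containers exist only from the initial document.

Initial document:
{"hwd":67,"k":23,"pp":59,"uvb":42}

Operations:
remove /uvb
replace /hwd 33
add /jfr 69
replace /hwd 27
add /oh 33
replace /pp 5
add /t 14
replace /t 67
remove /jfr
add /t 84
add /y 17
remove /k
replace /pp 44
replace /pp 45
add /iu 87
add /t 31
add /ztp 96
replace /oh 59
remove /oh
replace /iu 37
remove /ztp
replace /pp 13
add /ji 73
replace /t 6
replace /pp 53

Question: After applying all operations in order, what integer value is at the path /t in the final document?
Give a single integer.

After op 1 (remove /uvb): {"hwd":67,"k":23,"pp":59}
After op 2 (replace /hwd 33): {"hwd":33,"k":23,"pp":59}
After op 3 (add /jfr 69): {"hwd":33,"jfr":69,"k":23,"pp":59}
After op 4 (replace /hwd 27): {"hwd":27,"jfr":69,"k":23,"pp":59}
After op 5 (add /oh 33): {"hwd":27,"jfr":69,"k":23,"oh":33,"pp":59}
After op 6 (replace /pp 5): {"hwd":27,"jfr":69,"k":23,"oh":33,"pp":5}
After op 7 (add /t 14): {"hwd":27,"jfr":69,"k":23,"oh":33,"pp":5,"t":14}
After op 8 (replace /t 67): {"hwd":27,"jfr":69,"k":23,"oh":33,"pp":5,"t":67}
After op 9 (remove /jfr): {"hwd":27,"k":23,"oh":33,"pp":5,"t":67}
After op 10 (add /t 84): {"hwd":27,"k":23,"oh":33,"pp":5,"t":84}
After op 11 (add /y 17): {"hwd":27,"k":23,"oh":33,"pp":5,"t":84,"y":17}
After op 12 (remove /k): {"hwd":27,"oh":33,"pp":5,"t":84,"y":17}
After op 13 (replace /pp 44): {"hwd":27,"oh":33,"pp":44,"t":84,"y":17}
After op 14 (replace /pp 45): {"hwd":27,"oh":33,"pp":45,"t":84,"y":17}
After op 15 (add /iu 87): {"hwd":27,"iu":87,"oh":33,"pp":45,"t":84,"y":17}
After op 16 (add /t 31): {"hwd":27,"iu":87,"oh":33,"pp":45,"t":31,"y":17}
After op 17 (add /ztp 96): {"hwd":27,"iu":87,"oh":33,"pp":45,"t":31,"y":17,"ztp":96}
After op 18 (replace /oh 59): {"hwd":27,"iu":87,"oh":59,"pp":45,"t":31,"y":17,"ztp":96}
After op 19 (remove /oh): {"hwd":27,"iu":87,"pp":45,"t":31,"y":17,"ztp":96}
After op 20 (replace /iu 37): {"hwd":27,"iu":37,"pp":45,"t":31,"y":17,"ztp":96}
After op 21 (remove /ztp): {"hwd":27,"iu":37,"pp":45,"t":31,"y":17}
After op 22 (replace /pp 13): {"hwd":27,"iu":37,"pp":13,"t":31,"y":17}
After op 23 (add /ji 73): {"hwd":27,"iu":37,"ji":73,"pp":13,"t":31,"y":17}
After op 24 (replace /t 6): {"hwd":27,"iu":37,"ji":73,"pp":13,"t":6,"y":17}
After op 25 (replace /pp 53): {"hwd":27,"iu":37,"ji":73,"pp":53,"t":6,"y":17}
Value at /t: 6

Answer: 6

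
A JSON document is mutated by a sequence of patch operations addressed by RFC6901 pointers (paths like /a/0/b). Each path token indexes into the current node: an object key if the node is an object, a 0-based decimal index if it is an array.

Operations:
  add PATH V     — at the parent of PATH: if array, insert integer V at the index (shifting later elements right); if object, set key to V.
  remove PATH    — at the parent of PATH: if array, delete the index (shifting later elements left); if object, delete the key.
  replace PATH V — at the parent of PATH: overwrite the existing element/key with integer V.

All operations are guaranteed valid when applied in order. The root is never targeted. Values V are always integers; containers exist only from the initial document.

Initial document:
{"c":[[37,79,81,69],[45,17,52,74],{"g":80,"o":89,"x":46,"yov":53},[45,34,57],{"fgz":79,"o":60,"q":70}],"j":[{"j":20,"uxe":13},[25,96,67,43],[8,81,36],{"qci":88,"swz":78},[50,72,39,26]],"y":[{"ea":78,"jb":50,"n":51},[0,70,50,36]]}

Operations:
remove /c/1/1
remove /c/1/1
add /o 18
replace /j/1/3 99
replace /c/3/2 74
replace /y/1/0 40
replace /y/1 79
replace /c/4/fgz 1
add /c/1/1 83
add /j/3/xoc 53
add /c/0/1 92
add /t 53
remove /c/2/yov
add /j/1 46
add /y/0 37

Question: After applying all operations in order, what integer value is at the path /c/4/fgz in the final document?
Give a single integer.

Answer: 1

Derivation:
After op 1 (remove /c/1/1): {"c":[[37,79,81,69],[45,52,74],{"g":80,"o":89,"x":46,"yov":53},[45,34,57],{"fgz":79,"o":60,"q":70}],"j":[{"j":20,"uxe":13},[25,96,67,43],[8,81,36],{"qci":88,"swz":78},[50,72,39,26]],"y":[{"ea":78,"jb":50,"n":51},[0,70,50,36]]}
After op 2 (remove /c/1/1): {"c":[[37,79,81,69],[45,74],{"g":80,"o":89,"x":46,"yov":53},[45,34,57],{"fgz":79,"o":60,"q":70}],"j":[{"j":20,"uxe":13},[25,96,67,43],[8,81,36],{"qci":88,"swz":78},[50,72,39,26]],"y":[{"ea":78,"jb":50,"n":51},[0,70,50,36]]}
After op 3 (add /o 18): {"c":[[37,79,81,69],[45,74],{"g":80,"o":89,"x":46,"yov":53},[45,34,57],{"fgz":79,"o":60,"q":70}],"j":[{"j":20,"uxe":13},[25,96,67,43],[8,81,36],{"qci":88,"swz":78},[50,72,39,26]],"o":18,"y":[{"ea":78,"jb":50,"n":51},[0,70,50,36]]}
After op 4 (replace /j/1/3 99): {"c":[[37,79,81,69],[45,74],{"g":80,"o":89,"x":46,"yov":53},[45,34,57],{"fgz":79,"o":60,"q":70}],"j":[{"j":20,"uxe":13},[25,96,67,99],[8,81,36],{"qci":88,"swz":78},[50,72,39,26]],"o":18,"y":[{"ea":78,"jb":50,"n":51},[0,70,50,36]]}
After op 5 (replace /c/3/2 74): {"c":[[37,79,81,69],[45,74],{"g":80,"o":89,"x":46,"yov":53},[45,34,74],{"fgz":79,"o":60,"q":70}],"j":[{"j":20,"uxe":13},[25,96,67,99],[8,81,36],{"qci":88,"swz":78},[50,72,39,26]],"o":18,"y":[{"ea":78,"jb":50,"n":51},[0,70,50,36]]}
After op 6 (replace /y/1/0 40): {"c":[[37,79,81,69],[45,74],{"g":80,"o":89,"x":46,"yov":53},[45,34,74],{"fgz":79,"o":60,"q":70}],"j":[{"j":20,"uxe":13},[25,96,67,99],[8,81,36],{"qci":88,"swz":78},[50,72,39,26]],"o":18,"y":[{"ea":78,"jb":50,"n":51},[40,70,50,36]]}
After op 7 (replace /y/1 79): {"c":[[37,79,81,69],[45,74],{"g":80,"o":89,"x":46,"yov":53},[45,34,74],{"fgz":79,"o":60,"q":70}],"j":[{"j":20,"uxe":13},[25,96,67,99],[8,81,36],{"qci":88,"swz":78},[50,72,39,26]],"o":18,"y":[{"ea":78,"jb":50,"n":51},79]}
After op 8 (replace /c/4/fgz 1): {"c":[[37,79,81,69],[45,74],{"g":80,"o":89,"x":46,"yov":53},[45,34,74],{"fgz":1,"o":60,"q":70}],"j":[{"j":20,"uxe":13},[25,96,67,99],[8,81,36],{"qci":88,"swz":78},[50,72,39,26]],"o":18,"y":[{"ea":78,"jb":50,"n":51},79]}
After op 9 (add /c/1/1 83): {"c":[[37,79,81,69],[45,83,74],{"g":80,"o":89,"x":46,"yov":53},[45,34,74],{"fgz":1,"o":60,"q":70}],"j":[{"j":20,"uxe":13},[25,96,67,99],[8,81,36],{"qci":88,"swz":78},[50,72,39,26]],"o":18,"y":[{"ea":78,"jb":50,"n":51},79]}
After op 10 (add /j/3/xoc 53): {"c":[[37,79,81,69],[45,83,74],{"g":80,"o":89,"x":46,"yov":53},[45,34,74],{"fgz":1,"o":60,"q":70}],"j":[{"j":20,"uxe":13},[25,96,67,99],[8,81,36],{"qci":88,"swz":78,"xoc":53},[50,72,39,26]],"o":18,"y":[{"ea":78,"jb":50,"n":51},79]}
After op 11 (add /c/0/1 92): {"c":[[37,92,79,81,69],[45,83,74],{"g":80,"o":89,"x":46,"yov":53},[45,34,74],{"fgz":1,"o":60,"q":70}],"j":[{"j":20,"uxe":13},[25,96,67,99],[8,81,36],{"qci":88,"swz":78,"xoc":53},[50,72,39,26]],"o":18,"y":[{"ea":78,"jb":50,"n":51},79]}
After op 12 (add /t 53): {"c":[[37,92,79,81,69],[45,83,74],{"g":80,"o":89,"x":46,"yov":53},[45,34,74],{"fgz":1,"o":60,"q":70}],"j":[{"j":20,"uxe":13},[25,96,67,99],[8,81,36],{"qci":88,"swz":78,"xoc":53},[50,72,39,26]],"o":18,"t":53,"y":[{"ea":78,"jb":50,"n":51},79]}
After op 13 (remove /c/2/yov): {"c":[[37,92,79,81,69],[45,83,74],{"g":80,"o":89,"x":46},[45,34,74],{"fgz":1,"o":60,"q":70}],"j":[{"j":20,"uxe":13},[25,96,67,99],[8,81,36],{"qci":88,"swz":78,"xoc":53},[50,72,39,26]],"o":18,"t":53,"y":[{"ea":78,"jb":50,"n":51},79]}
After op 14 (add /j/1 46): {"c":[[37,92,79,81,69],[45,83,74],{"g":80,"o":89,"x":46},[45,34,74],{"fgz":1,"o":60,"q":70}],"j":[{"j":20,"uxe":13},46,[25,96,67,99],[8,81,36],{"qci":88,"swz":78,"xoc":53},[50,72,39,26]],"o":18,"t":53,"y":[{"ea":78,"jb":50,"n":51},79]}
After op 15 (add /y/0 37): {"c":[[37,92,79,81,69],[45,83,74],{"g":80,"o":89,"x":46},[45,34,74],{"fgz":1,"o":60,"q":70}],"j":[{"j":20,"uxe":13},46,[25,96,67,99],[8,81,36],{"qci":88,"swz":78,"xoc":53},[50,72,39,26]],"o":18,"t":53,"y":[37,{"ea":78,"jb":50,"n":51},79]}
Value at /c/4/fgz: 1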